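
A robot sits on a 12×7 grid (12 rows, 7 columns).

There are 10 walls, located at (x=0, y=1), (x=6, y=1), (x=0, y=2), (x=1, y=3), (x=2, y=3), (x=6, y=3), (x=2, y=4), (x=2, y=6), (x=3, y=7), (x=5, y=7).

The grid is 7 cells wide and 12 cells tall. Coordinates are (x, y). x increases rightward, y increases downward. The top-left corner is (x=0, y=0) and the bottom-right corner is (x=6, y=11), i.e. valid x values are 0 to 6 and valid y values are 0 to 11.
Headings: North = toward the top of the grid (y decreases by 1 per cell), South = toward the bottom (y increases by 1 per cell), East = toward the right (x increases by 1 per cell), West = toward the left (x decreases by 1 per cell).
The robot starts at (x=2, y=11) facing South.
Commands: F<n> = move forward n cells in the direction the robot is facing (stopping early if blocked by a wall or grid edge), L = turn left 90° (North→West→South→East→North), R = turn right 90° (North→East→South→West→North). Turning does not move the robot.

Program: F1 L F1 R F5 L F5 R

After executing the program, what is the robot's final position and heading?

Answer: Final position: (x=6, y=11), facing South

Derivation:
Start: (x=2, y=11), facing South
  F1: move forward 0/1 (blocked), now at (x=2, y=11)
  L: turn left, now facing East
  F1: move forward 1, now at (x=3, y=11)
  R: turn right, now facing South
  F5: move forward 0/5 (blocked), now at (x=3, y=11)
  L: turn left, now facing East
  F5: move forward 3/5 (blocked), now at (x=6, y=11)
  R: turn right, now facing South
Final: (x=6, y=11), facing South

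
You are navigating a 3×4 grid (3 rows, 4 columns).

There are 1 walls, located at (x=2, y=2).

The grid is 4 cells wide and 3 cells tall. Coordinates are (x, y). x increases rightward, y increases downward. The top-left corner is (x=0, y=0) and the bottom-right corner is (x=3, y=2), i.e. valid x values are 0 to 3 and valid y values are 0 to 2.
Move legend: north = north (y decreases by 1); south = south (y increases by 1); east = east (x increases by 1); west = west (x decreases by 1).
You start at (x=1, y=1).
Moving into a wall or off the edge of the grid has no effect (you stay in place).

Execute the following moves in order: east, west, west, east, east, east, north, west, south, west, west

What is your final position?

Start: (x=1, y=1)
  east (east): (x=1, y=1) -> (x=2, y=1)
  west (west): (x=2, y=1) -> (x=1, y=1)
  west (west): (x=1, y=1) -> (x=0, y=1)
  east (east): (x=0, y=1) -> (x=1, y=1)
  east (east): (x=1, y=1) -> (x=2, y=1)
  east (east): (x=2, y=1) -> (x=3, y=1)
  north (north): (x=3, y=1) -> (x=3, y=0)
  west (west): (x=3, y=0) -> (x=2, y=0)
  south (south): (x=2, y=0) -> (x=2, y=1)
  west (west): (x=2, y=1) -> (x=1, y=1)
  west (west): (x=1, y=1) -> (x=0, y=1)
Final: (x=0, y=1)

Answer: Final position: (x=0, y=1)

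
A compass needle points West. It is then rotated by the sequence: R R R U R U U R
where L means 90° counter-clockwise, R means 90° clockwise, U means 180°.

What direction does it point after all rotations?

Answer: Final heading: South

Derivation:
Start: West
  R (right (90° clockwise)) -> North
  R (right (90° clockwise)) -> East
  R (right (90° clockwise)) -> South
  U (U-turn (180°)) -> North
  R (right (90° clockwise)) -> East
  U (U-turn (180°)) -> West
  U (U-turn (180°)) -> East
  R (right (90° clockwise)) -> South
Final: South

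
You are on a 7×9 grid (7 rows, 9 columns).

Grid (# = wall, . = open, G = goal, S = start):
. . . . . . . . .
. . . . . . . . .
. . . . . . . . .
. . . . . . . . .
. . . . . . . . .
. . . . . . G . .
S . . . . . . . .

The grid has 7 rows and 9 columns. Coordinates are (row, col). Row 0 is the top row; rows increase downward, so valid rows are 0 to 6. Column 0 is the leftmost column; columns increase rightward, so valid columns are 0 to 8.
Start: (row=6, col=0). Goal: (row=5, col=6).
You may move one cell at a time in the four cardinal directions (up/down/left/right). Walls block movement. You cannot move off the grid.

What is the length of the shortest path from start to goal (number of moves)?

Answer: Shortest path length: 7

Derivation:
BFS from (row=6, col=0) until reaching (row=5, col=6):
  Distance 0: (row=6, col=0)
  Distance 1: (row=5, col=0), (row=6, col=1)
  Distance 2: (row=4, col=0), (row=5, col=1), (row=6, col=2)
  Distance 3: (row=3, col=0), (row=4, col=1), (row=5, col=2), (row=6, col=3)
  Distance 4: (row=2, col=0), (row=3, col=1), (row=4, col=2), (row=5, col=3), (row=6, col=4)
  Distance 5: (row=1, col=0), (row=2, col=1), (row=3, col=2), (row=4, col=3), (row=5, col=4), (row=6, col=5)
  Distance 6: (row=0, col=0), (row=1, col=1), (row=2, col=2), (row=3, col=3), (row=4, col=4), (row=5, col=5), (row=6, col=6)
  Distance 7: (row=0, col=1), (row=1, col=2), (row=2, col=3), (row=3, col=4), (row=4, col=5), (row=5, col=6), (row=6, col=7)  <- goal reached here
One shortest path (7 moves): (row=6, col=0) -> (row=6, col=1) -> (row=6, col=2) -> (row=6, col=3) -> (row=6, col=4) -> (row=6, col=5) -> (row=6, col=6) -> (row=5, col=6)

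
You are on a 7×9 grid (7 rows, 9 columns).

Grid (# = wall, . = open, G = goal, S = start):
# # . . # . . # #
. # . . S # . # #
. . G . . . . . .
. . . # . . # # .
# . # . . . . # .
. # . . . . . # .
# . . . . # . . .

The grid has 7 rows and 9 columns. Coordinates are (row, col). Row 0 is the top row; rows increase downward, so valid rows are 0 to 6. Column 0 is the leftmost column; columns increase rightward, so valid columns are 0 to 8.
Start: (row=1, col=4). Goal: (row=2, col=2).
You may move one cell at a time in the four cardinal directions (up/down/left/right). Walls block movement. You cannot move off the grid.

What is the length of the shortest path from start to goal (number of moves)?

Answer: Shortest path length: 3

Derivation:
BFS from (row=1, col=4) until reaching (row=2, col=2):
  Distance 0: (row=1, col=4)
  Distance 1: (row=1, col=3), (row=2, col=4)
  Distance 2: (row=0, col=3), (row=1, col=2), (row=2, col=3), (row=2, col=5), (row=3, col=4)
  Distance 3: (row=0, col=2), (row=2, col=2), (row=2, col=6), (row=3, col=5), (row=4, col=4)  <- goal reached here
One shortest path (3 moves): (row=1, col=4) -> (row=1, col=3) -> (row=1, col=2) -> (row=2, col=2)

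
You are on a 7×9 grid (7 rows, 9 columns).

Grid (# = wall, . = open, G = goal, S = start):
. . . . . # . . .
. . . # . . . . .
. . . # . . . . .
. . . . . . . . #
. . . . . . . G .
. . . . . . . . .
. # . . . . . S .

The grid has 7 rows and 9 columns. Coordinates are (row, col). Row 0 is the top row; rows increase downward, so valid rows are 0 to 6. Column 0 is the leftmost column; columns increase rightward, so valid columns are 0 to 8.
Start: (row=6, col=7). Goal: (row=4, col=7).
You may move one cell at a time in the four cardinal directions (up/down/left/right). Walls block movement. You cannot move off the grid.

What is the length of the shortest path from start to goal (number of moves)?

Answer: Shortest path length: 2

Derivation:
BFS from (row=6, col=7) until reaching (row=4, col=7):
  Distance 0: (row=6, col=7)
  Distance 1: (row=5, col=7), (row=6, col=6), (row=6, col=8)
  Distance 2: (row=4, col=7), (row=5, col=6), (row=5, col=8), (row=6, col=5)  <- goal reached here
One shortest path (2 moves): (row=6, col=7) -> (row=5, col=7) -> (row=4, col=7)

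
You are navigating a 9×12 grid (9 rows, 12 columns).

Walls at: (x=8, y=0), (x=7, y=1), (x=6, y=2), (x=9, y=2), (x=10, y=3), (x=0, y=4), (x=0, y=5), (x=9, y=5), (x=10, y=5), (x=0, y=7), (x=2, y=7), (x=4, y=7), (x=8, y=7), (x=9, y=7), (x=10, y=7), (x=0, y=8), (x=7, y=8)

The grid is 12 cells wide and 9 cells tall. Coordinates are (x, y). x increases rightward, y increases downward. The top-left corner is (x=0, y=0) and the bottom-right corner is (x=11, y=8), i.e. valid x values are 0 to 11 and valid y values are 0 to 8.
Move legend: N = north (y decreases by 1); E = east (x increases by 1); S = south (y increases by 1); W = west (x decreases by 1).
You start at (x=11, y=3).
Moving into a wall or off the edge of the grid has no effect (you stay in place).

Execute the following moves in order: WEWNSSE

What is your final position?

Answer: Final position: (x=11, y=4)

Derivation:
Start: (x=11, y=3)
  W (west): blocked, stay at (x=11, y=3)
  E (east): blocked, stay at (x=11, y=3)
  W (west): blocked, stay at (x=11, y=3)
  N (north): (x=11, y=3) -> (x=11, y=2)
  S (south): (x=11, y=2) -> (x=11, y=3)
  S (south): (x=11, y=3) -> (x=11, y=4)
  E (east): blocked, stay at (x=11, y=4)
Final: (x=11, y=4)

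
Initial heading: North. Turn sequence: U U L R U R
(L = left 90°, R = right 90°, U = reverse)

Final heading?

Start: North
  U (U-turn (180°)) -> South
  U (U-turn (180°)) -> North
  L (left (90° counter-clockwise)) -> West
  R (right (90° clockwise)) -> North
  U (U-turn (180°)) -> South
  R (right (90° clockwise)) -> West
Final: West

Answer: Final heading: West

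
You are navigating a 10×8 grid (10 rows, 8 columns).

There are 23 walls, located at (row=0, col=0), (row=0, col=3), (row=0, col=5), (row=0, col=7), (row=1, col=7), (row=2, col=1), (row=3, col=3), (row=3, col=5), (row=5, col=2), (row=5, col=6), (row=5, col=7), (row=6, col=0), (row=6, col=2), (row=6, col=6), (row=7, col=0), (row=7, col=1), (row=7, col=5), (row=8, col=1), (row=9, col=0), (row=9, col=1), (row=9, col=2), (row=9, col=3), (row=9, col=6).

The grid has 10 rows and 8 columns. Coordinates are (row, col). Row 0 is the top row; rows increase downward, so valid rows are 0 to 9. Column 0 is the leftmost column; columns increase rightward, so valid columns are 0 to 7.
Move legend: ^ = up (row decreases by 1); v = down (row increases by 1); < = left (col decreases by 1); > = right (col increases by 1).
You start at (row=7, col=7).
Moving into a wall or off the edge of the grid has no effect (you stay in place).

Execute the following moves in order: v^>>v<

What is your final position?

Start: (row=7, col=7)
  v (down): (row=7, col=7) -> (row=8, col=7)
  ^ (up): (row=8, col=7) -> (row=7, col=7)
  > (right): blocked, stay at (row=7, col=7)
  > (right): blocked, stay at (row=7, col=7)
  v (down): (row=7, col=7) -> (row=8, col=7)
  < (left): (row=8, col=7) -> (row=8, col=6)
Final: (row=8, col=6)

Answer: Final position: (row=8, col=6)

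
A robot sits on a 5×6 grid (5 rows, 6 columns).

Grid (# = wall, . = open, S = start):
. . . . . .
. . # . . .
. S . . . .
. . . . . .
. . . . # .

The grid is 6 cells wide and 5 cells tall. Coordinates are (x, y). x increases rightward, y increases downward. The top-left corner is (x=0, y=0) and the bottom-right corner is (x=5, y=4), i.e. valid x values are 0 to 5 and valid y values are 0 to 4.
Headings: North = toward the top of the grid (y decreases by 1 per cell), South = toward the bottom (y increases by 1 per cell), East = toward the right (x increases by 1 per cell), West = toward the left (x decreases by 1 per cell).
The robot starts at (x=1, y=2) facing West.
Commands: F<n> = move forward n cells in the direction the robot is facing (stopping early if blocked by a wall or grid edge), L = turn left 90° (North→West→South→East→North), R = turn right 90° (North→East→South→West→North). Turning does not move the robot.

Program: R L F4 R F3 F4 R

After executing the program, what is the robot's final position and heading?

Answer: Final position: (x=0, y=0), facing East

Derivation:
Start: (x=1, y=2), facing West
  R: turn right, now facing North
  L: turn left, now facing West
  F4: move forward 1/4 (blocked), now at (x=0, y=2)
  R: turn right, now facing North
  F3: move forward 2/3 (blocked), now at (x=0, y=0)
  F4: move forward 0/4 (blocked), now at (x=0, y=0)
  R: turn right, now facing East
Final: (x=0, y=0), facing East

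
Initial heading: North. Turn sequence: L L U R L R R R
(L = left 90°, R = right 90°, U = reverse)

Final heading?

Start: North
  L (left (90° counter-clockwise)) -> West
  L (left (90° counter-clockwise)) -> South
  U (U-turn (180°)) -> North
  R (right (90° clockwise)) -> East
  L (left (90° counter-clockwise)) -> North
  R (right (90° clockwise)) -> East
  R (right (90° clockwise)) -> South
  R (right (90° clockwise)) -> West
Final: West

Answer: Final heading: West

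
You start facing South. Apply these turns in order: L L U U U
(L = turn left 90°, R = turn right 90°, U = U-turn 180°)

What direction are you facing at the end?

Start: South
  L (left (90° counter-clockwise)) -> East
  L (left (90° counter-clockwise)) -> North
  U (U-turn (180°)) -> South
  U (U-turn (180°)) -> North
  U (U-turn (180°)) -> South
Final: South

Answer: Final heading: South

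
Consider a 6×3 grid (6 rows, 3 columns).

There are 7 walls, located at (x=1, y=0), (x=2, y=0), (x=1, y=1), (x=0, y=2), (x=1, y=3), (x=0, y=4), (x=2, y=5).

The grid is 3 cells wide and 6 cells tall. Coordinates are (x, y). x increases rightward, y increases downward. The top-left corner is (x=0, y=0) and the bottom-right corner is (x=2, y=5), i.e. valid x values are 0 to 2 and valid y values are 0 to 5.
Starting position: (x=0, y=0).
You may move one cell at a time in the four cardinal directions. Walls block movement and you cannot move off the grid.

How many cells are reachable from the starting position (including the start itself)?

Answer: Reachable cells: 2

Derivation:
BFS flood-fill from (x=0, y=0):
  Distance 0: (x=0, y=0)
  Distance 1: (x=0, y=1)
Total reachable: 2 (grid has 11 open cells total)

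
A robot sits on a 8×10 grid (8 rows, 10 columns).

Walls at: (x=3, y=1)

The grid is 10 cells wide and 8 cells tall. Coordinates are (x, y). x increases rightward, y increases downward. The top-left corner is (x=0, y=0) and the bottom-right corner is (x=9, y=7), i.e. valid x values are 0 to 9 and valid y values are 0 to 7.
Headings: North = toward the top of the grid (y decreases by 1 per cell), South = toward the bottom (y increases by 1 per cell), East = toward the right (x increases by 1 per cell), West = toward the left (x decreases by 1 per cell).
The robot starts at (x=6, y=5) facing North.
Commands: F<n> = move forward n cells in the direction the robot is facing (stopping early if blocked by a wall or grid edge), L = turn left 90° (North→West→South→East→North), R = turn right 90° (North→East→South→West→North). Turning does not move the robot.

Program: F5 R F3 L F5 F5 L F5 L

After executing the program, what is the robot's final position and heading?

Start: (x=6, y=5), facing North
  F5: move forward 5, now at (x=6, y=0)
  R: turn right, now facing East
  F3: move forward 3, now at (x=9, y=0)
  L: turn left, now facing North
  F5: move forward 0/5 (blocked), now at (x=9, y=0)
  F5: move forward 0/5 (blocked), now at (x=9, y=0)
  L: turn left, now facing West
  F5: move forward 5, now at (x=4, y=0)
  L: turn left, now facing South
Final: (x=4, y=0), facing South

Answer: Final position: (x=4, y=0), facing South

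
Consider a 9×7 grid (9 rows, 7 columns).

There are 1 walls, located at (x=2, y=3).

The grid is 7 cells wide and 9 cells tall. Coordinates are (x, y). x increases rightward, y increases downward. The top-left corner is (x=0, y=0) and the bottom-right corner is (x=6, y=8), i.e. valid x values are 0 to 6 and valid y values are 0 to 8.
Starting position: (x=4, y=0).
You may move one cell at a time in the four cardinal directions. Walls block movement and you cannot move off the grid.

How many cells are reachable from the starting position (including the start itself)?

Answer: Reachable cells: 62

Derivation:
BFS flood-fill from (x=4, y=0):
  Distance 0: (x=4, y=0)
  Distance 1: (x=3, y=0), (x=5, y=0), (x=4, y=1)
  Distance 2: (x=2, y=0), (x=6, y=0), (x=3, y=1), (x=5, y=1), (x=4, y=2)
  Distance 3: (x=1, y=0), (x=2, y=1), (x=6, y=1), (x=3, y=2), (x=5, y=2), (x=4, y=3)
  Distance 4: (x=0, y=0), (x=1, y=1), (x=2, y=2), (x=6, y=2), (x=3, y=3), (x=5, y=3), (x=4, y=4)
  Distance 5: (x=0, y=1), (x=1, y=2), (x=6, y=3), (x=3, y=4), (x=5, y=4), (x=4, y=5)
  Distance 6: (x=0, y=2), (x=1, y=3), (x=2, y=4), (x=6, y=4), (x=3, y=5), (x=5, y=5), (x=4, y=6)
  Distance 7: (x=0, y=3), (x=1, y=4), (x=2, y=5), (x=6, y=5), (x=3, y=6), (x=5, y=6), (x=4, y=7)
  Distance 8: (x=0, y=4), (x=1, y=5), (x=2, y=6), (x=6, y=6), (x=3, y=7), (x=5, y=7), (x=4, y=8)
  Distance 9: (x=0, y=5), (x=1, y=6), (x=2, y=7), (x=6, y=7), (x=3, y=8), (x=5, y=8)
  Distance 10: (x=0, y=6), (x=1, y=7), (x=2, y=8), (x=6, y=8)
  Distance 11: (x=0, y=7), (x=1, y=8)
  Distance 12: (x=0, y=8)
Total reachable: 62 (grid has 62 open cells total)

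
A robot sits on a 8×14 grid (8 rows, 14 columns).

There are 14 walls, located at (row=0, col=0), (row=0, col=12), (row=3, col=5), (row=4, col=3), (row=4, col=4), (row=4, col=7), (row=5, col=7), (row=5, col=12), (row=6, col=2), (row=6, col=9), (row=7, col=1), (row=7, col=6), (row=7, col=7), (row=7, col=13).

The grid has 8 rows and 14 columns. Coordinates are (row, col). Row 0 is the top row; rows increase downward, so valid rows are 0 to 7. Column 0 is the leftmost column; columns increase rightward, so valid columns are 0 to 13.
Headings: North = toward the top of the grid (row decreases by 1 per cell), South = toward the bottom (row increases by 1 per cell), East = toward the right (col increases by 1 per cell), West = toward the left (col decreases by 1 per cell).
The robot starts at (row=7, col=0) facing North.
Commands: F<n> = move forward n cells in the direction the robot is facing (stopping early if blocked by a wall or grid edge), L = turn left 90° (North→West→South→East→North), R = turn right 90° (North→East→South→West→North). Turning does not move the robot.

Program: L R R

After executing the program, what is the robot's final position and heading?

Start: (row=7, col=0), facing North
  L: turn left, now facing West
  R: turn right, now facing North
  R: turn right, now facing East
Final: (row=7, col=0), facing East

Answer: Final position: (row=7, col=0), facing East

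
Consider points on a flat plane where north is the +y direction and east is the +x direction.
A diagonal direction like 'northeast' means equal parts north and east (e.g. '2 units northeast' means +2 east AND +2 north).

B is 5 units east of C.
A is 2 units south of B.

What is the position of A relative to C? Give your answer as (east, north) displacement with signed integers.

Answer: A is at (east=5, north=-2) relative to C.

Derivation:
Place C at the origin (east=0, north=0).
  B is 5 units east of C: delta (east=+5, north=+0); B at (east=5, north=0).
  A is 2 units south of B: delta (east=+0, north=-2); A at (east=5, north=-2).
Therefore A relative to C: (east=5, north=-2).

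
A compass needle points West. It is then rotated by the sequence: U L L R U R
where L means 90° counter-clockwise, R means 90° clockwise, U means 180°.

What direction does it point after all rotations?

Start: West
  U (U-turn (180°)) -> East
  L (left (90° counter-clockwise)) -> North
  L (left (90° counter-clockwise)) -> West
  R (right (90° clockwise)) -> North
  U (U-turn (180°)) -> South
  R (right (90° clockwise)) -> West
Final: West

Answer: Final heading: West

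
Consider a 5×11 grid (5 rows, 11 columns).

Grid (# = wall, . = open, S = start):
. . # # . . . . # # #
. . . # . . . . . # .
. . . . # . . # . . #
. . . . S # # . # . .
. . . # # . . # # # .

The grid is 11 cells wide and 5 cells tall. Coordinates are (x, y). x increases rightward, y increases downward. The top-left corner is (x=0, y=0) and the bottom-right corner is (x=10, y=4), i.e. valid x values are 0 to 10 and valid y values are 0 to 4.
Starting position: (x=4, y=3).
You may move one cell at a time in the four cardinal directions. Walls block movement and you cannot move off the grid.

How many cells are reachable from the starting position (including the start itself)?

BFS flood-fill from (x=4, y=3):
  Distance 0: (x=4, y=3)
  Distance 1: (x=3, y=3)
  Distance 2: (x=3, y=2), (x=2, y=3)
  Distance 3: (x=2, y=2), (x=1, y=3), (x=2, y=4)
  Distance 4: (x=2, y=1), (x=1, y=2), (x=0, y=3), (x=1, y=4)
  Distance 5: (x=1, y=1), (x=0, y=2), (x=0, y=4)
  Distance 6: (x=1, y=0), (x=0, y=1)
  Distance 7: (x=0, y=0)
Total reachable: 17 (grid has 37 open cells total)

Answer: Reachable cells: 17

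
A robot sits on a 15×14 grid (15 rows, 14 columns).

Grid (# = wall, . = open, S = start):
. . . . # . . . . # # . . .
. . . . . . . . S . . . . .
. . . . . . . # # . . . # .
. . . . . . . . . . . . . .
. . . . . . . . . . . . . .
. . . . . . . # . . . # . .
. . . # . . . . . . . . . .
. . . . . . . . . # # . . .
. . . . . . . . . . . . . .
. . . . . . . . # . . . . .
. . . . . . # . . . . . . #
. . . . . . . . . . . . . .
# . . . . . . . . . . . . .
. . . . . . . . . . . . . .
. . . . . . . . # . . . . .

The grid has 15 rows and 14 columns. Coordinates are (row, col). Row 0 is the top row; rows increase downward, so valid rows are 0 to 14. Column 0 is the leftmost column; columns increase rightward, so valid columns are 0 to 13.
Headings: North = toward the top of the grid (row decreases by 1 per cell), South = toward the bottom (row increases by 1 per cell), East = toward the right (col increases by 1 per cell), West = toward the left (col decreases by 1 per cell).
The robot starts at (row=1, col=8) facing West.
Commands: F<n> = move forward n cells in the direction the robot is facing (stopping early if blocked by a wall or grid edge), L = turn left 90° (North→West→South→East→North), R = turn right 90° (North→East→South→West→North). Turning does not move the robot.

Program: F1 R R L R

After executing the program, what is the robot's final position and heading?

Answer: Final position: (row=1, col=7), facing East

Derivation:
Start: (row=1, col=8), facing West
  F1: move forward 1, now at (row=1, col=7)
  R: turn right, now facing North
  R: turn right, now facing East
  L: turn left, now facing North
  R: turn right, now facing East
Final: (row=1, col=7), facing East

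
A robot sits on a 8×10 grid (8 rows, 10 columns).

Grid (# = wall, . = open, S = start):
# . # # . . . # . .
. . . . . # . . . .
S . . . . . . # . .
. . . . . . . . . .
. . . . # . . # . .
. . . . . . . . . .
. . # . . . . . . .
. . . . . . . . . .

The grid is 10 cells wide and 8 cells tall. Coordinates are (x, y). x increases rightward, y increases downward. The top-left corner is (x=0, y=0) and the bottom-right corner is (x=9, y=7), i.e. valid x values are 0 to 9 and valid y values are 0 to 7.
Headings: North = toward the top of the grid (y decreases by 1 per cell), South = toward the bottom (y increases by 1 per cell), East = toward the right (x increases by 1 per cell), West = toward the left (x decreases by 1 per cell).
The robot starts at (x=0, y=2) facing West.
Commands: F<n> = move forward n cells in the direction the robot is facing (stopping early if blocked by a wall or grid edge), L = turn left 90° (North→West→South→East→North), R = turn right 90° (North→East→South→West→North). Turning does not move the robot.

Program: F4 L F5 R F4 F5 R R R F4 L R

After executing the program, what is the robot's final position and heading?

Start: (x=0, y=2), facing West
  F4: move forward 0/4 (blocked), now at (x=0, y=2)
  L: turn left, now facing South
  F5: move forward 5, now at (x=0, y=7)
  R: turn right, now facing West
  F4: move forward 0/4 (blocked), now at (x=0, y=7)
  F5: move forward 0/5 (blocked), now at (x=0, y=7)
  R: turn right, now facing North
  R: turn right, now facing East
  R: turn right, now facing South
  F4: move forward 0/4 (blocked), now at (x=0, y=7)
  L: turn left, now facing East
  R: turn right, now facing South
Final: (x=0, y=7), facing South

Answer: Final position: (x=0, y=7), facing South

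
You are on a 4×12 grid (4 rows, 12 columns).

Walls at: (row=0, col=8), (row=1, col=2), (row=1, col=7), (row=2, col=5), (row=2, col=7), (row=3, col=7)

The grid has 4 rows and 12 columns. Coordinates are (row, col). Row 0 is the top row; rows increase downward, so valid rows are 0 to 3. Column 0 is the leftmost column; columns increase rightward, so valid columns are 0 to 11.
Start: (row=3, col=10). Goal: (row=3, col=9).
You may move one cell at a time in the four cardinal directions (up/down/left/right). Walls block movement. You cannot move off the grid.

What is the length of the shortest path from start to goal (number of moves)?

BFS from (row=3, col=10) until reaching (row=3, col=9):
  Distance 0: (row=3, col=10)
  Distance 1: (row=2, col=10), (row=3, col=9), (row=3, col=11)  <- goal reached here
One shortest path (1 moves): (row=3, col=10) -> (row=3, col=9)

Answer: Shortest path length: 1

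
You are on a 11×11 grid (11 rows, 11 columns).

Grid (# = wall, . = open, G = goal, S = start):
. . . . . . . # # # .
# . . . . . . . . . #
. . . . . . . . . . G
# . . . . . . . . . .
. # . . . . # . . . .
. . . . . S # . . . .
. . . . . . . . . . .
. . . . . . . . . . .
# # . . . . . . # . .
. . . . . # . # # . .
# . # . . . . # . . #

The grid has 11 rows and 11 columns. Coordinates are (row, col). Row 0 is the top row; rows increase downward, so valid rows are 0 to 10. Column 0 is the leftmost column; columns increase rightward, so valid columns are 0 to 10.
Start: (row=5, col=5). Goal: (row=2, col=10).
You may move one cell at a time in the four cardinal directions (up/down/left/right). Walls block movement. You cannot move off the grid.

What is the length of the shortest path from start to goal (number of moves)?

Answer: Shortest path length: 8

Derivation:
BFS from (row=5, col=5) until reaching (row=2, col=10):
  Distance 0: (row=5, col=5)
  Distance 1: (row=4, col=5), (row=5, col=4), (row=6, col=5)
  Distance 2: (row=3, col=5), (row=4, col=4), (row=5, col=3), (row=6, col=4), (row=6, col=6), (row=7, col=5)
  Distance 3: (row=2, col=5), (row=3, col=4), (row=3, col=6), (row=4, col=3), (row=5, col=2), (row=6, col=3), (row=6, col=7), (row=7, col=4), (row=7, col=6), (row=8, col=5)
  Distance 4: (row=1, col=5), (row=2, col=4), (row=2, col=6), (row=3, col=3), (row=3, col=7), (row=4, col=2), (row=5, col=1), (row=5, col=7), (row=6, col=2), (row=6, col=8), (row=7, col=3), (row=7, col=7), (row=8, col=4), (row=8, col=6)
  Distance 5: (row=0, col=5), (row=1, col=4), (row=1, col=6), (row=2, col=3), (row=2, col=7), (row=3, col=2), (row=3, col=8), (row=4, col=7), (row=5, col=0), (row=5, col=8), (row=6, col=1), (row=6, col=9), (row=7, col=2), (row=7, col=8), (row=8, col=3), (row=8, col=7), (row=9, col=4), (row=9, col=6)
  Distance 6: (row=0, col=4), (row=0, col=6), (row=1, col=3), (row=1, col=7), (row=2, col=2), (row=2, col=8), (row=3, col=1), (row=3, col=9), (row=4, col=0), (row=4, col=8), (row=5, col=9), (row=6, col=0), (row=6, col=10), (row=7, col=1), (row=7, col=9), (row=8, col=2), (row=9, col=3), (row=10, col=4), (row=10, col=6)
  Distance 7: (row=0, col=3), (row=1, col=2), (row=1, col=8), (row=2, col=1), (row=2, col=9), (row=3, col=10), (row=4, col=9), (row=5, col=10), (row=7, col=0), (row=7, col=10), (row=8, col=9), (row=9, col=2), (row=10, col=3), (row=10, col=5)
  Distance 8: (row=0, col=2), (row=1, col=1), (row=1, col=9), (row=2, col=0), (row=2, col=10), (row=4, col=10), (row=8, col=10), (row=9, col=1), (row=9, col=9)  <- goal reached here
One shortest path (8 moves): (row=5, col=5) -> (row=4, col=5) -> (row=3, col=5) -> (row=3, col=6) -> (row=3, col=7) -> (row=3, col=8) -> (row=3, col=9) -> (row=3, col=10) -> (row=2, col=10)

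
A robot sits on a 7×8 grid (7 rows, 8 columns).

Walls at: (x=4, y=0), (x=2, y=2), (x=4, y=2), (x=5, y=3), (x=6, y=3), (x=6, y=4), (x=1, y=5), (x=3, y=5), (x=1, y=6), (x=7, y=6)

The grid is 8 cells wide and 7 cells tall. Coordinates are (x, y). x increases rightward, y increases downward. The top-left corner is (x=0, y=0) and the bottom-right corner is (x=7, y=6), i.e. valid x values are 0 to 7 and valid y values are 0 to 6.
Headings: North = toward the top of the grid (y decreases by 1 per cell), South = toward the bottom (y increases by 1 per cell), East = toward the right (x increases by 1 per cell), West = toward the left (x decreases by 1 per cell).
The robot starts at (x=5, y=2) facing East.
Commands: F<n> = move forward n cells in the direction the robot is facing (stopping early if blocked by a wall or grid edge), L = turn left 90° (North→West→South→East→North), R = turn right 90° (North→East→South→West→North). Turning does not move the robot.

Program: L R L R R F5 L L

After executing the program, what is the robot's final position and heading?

Answer: Final position: (x=5, y=2), facing North

Derivation:
Start: (x=5, y=2), facing East
  L: turn left, now facing North
  R: turn right, now facing East
  L: turn left, now facing North
  R: turn right, now facing East
  R: turn right, now facing South
  F5: move forward 0/5 (blocked), now at (x=5, y=2)
  L: turn left, now facing East
  L: turn left, now facing North
Final: (x=5, y=2), facing North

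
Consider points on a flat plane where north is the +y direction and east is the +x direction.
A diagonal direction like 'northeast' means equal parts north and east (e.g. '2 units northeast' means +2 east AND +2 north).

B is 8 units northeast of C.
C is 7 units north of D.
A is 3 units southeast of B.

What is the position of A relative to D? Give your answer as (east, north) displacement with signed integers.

Place D at the origin (east=0, north=0).
  C is 7 units north of D: delta (east=+0, north=+7); C at (east=0, north=7).
  B is 8 units northeast of C: delta (east=+8, north=+8); B at (east=8, north=15).
  A is 3 units southeast of B: delta (east=+3, north=-3); A at (east=11, north=12).
Therefore A relative to D: (east=11, north=12).

Answer: A is at (east=11, north=12) relative to D.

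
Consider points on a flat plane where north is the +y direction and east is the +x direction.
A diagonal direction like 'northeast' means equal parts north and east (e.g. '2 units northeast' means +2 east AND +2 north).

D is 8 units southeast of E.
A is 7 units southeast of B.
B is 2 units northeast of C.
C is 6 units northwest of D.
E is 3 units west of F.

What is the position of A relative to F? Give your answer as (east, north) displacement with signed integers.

Place F at the origin (east=0, north=0).
  E is 3 units west of F: delta (east=-3, north=+0); E at (east=-3, north=0).
  D is 8 units southeast of E: delta (east=+8, north=-8); D at (east=5, north=-8).
  C is 6 units northwest of D: delta (east=-6, north=+6); C at (east=-1, north=-2).
  B is 2 units northeast of C: delta (east=+2, north=+2); B at (east=1, north=0).
  A is 7 units southeast of B: delta (east=+7, north=-7); A at (east=8, north=-7).
Therefore A relative to F: (east=8, north=-7).

Answer: A is at (east=8, north=-7) relative to F.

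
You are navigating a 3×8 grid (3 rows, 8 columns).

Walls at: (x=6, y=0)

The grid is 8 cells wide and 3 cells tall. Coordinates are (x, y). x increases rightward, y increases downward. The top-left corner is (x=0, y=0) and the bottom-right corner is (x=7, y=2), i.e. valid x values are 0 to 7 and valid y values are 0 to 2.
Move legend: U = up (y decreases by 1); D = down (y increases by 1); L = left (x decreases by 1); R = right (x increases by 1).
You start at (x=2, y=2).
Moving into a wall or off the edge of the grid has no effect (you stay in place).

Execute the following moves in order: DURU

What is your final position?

Answer: Final position: (x=3, y=0)

Derivation:
Start: (x=2, y=2)
  D (down): blocked, stay at (x=2, y=2)
  U (up): (x=2, y=2) -> (x=2, y=1)
  R (right): (x=2, y=1) -> (x=3, y=1)
  U (up): (x=3, y=1) -> (x=3, y=0)
Final: (x=3, y=0)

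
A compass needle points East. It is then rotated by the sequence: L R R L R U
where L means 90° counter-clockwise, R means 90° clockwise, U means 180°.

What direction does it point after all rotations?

Answer: Final heading: North

Derivation:
Start: East
  L (left (90° counter-clockwise)) -> North
  R (right (90° clockwise)) -> East
  R (right (90° clockwise)) -> South
  L (left (90° counter-clockwise)) -> East
  R (right (90° clockwise)) -> South
  U (U-turn (180°)) -> North
Final: North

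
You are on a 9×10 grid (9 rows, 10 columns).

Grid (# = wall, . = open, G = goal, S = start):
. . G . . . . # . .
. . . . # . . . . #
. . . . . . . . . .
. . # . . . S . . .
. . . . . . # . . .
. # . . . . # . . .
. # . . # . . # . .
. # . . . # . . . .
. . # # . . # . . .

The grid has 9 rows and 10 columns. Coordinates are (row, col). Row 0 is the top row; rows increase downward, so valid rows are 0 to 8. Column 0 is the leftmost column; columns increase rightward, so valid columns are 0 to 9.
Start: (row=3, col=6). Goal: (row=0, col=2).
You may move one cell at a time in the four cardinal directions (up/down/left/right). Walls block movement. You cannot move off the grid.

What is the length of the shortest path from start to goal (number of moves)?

Answer: Shortest path length: 7

Derivation:
BFS from (row=3, col=6) until reaching (row=0, col=2):
  Distance 0: (row=3, col=6)
  Distance 1: (row=2, col=6), (row=3, col=5), (row=3, col=7)
  Distance 2: (row=1, col=6), (row=2, col=5), (row=2, col=7), (row=3, col=4), (row=3, col=8), (row=4, col=5), (row=4, col=7)
  Distance 3: (row=0, col=6), (row=1, col=5), (row=1, col=7), (row=2, col=4), (row=2, col=8), (row=3, col=3), (row=3, col=9), (row=4, col=4), (row=4, col=8), (row=5, col=5), (row=5, col=7)
  Distance 4: (row=0, col=5), (row=1, col=8), (row=2, col=3), (row=2, col=9), (row=4, col=3), (row=4, col=9), (row=5, col=4), (row=5, col=8), (row=6, col=5)
  Distance 5: (row=0, col=4), (row=0, col=8), (row=1, col=3), (row=2, col=2), (row=4, col=2), (row=5, col=3), (row=5, col=9), (row=6, col=6), (row=6, col=8)
  Distance 6: (row=0, col=3), (row=0, col=9), (row=1, col=2), (row=2, col=1), (row=4, col=1), (row=5, col=2), (row=6, col=3), (row=6, col=9), (row=7, col=6), (row=7, col=8)
  Distance 7: (row=0, col=2), (row=1, col=1), (row=2, col=0), (row=3, col=1), (row=4, col=0), (row=6, col=2), (row=7, col=3), (row=7, col=7), (row=7, col=9), (row=8, col=8)  <- goal reached here
One shortest path (7 moves): (row=3, col=6) -> (row=3, col=5) -> (row=3, col=4) -> (row=3, col=3) -> (row=2, col=3) -> (row=2, col=2) -> (row=1, col=2) -> (row=0, col=2)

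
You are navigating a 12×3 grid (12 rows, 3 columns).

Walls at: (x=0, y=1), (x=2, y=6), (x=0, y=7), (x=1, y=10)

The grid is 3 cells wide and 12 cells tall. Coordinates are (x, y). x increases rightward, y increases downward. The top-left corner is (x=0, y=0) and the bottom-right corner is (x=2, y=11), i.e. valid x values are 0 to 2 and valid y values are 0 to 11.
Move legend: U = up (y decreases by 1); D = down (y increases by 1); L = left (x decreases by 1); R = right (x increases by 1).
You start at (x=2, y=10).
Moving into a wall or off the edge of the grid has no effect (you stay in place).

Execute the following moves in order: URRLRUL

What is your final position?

Answer: Final position: (x=1, y=8)

Derivation:
Start: (x=2, y=10)
  U (up): (x=2, y=10) -> (x=2, y=9)
  R (right): blocked, stay at (x=2, y=9)
  R (right): blocked, stay at (x=2, y=9)
  L (left): (x=2, y=9) -> (x=1, y=9)
  R (right): (x=1, y=9) -> (x=2, y=9)
  U (up): (x=2, y=9) -> (x=2, y=8)
  L (left): (x=2, y=8) -> (x=1, y=8)
Final: (x=1, y=8)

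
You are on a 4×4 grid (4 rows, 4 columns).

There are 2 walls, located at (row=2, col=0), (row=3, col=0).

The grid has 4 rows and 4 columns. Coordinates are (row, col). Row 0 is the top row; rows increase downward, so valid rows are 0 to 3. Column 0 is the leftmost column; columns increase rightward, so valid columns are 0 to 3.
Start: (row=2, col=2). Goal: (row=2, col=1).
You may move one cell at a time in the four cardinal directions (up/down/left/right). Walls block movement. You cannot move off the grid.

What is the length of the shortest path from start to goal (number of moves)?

Answer: Shortest path length: 1

Derivation:
BFS from (row=2, col=2) until reaching (row=2, col=1):
  Distance 0: (row=2, col=2)
  Distance 1: (row=1, col=2), (row=2, col=1), (row=2, col=3), (row=3, col=2)  <- goal reached here
One shortest path (1 moves): (row=2, col=2) -> (row=2, col=1)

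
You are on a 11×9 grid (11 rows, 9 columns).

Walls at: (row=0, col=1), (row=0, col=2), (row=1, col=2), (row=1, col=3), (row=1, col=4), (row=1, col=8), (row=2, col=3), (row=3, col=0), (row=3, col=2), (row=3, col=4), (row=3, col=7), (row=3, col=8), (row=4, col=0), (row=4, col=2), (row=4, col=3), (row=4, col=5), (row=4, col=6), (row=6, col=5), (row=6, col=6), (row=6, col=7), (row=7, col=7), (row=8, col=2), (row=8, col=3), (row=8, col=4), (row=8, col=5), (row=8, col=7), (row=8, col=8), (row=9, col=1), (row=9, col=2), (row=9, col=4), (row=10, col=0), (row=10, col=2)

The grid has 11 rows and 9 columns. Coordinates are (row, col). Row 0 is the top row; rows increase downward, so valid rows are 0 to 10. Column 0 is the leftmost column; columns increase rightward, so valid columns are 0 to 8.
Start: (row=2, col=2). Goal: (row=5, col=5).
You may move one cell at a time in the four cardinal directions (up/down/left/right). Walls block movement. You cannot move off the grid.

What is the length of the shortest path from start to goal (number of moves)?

BFS from (row=2, col=2) until reaching (row=5, col=5):
  Distance 0: (row=2, col=2)
  Distance 1: (row=2, col=1)
  Distance 2: (row=1, col=1), (row=2, col=0), (row=3, col=1)
  Distance 3: (row=1, col=0), (row=4, col=1)
  Distance 4: (row=0, col=0), (row=5, col=1)
  Distance 5: (row=5, col=0), (row=5, col=2), (row=6, col=1)
  Distance 6: (row=5, col=3), (row=6, col=0), (row=6, col=2), (row=7, col=1)
  Distance 7: (row=5, col=4), (row=6, col=3), (row=7, col=0), (row=7, col=2), (row=8, col=1)
  Distance 8: (row=4, col=4), (row=5, col=5), (row=6, col=4), (row=7, col=3), (row=8, col=0)  <- goal reached here
One shortest path (8 moves): (row=2, col=2) -> (row=2, col=1) -> (row=3, col=1) -> (row=4, col=1) -> (row=5, col=1) -> (row=5, col=2) -> (row=5, col=3) -> (row=5, col=4) -> (row=5, col=5)

Answer: Shortest path length: 8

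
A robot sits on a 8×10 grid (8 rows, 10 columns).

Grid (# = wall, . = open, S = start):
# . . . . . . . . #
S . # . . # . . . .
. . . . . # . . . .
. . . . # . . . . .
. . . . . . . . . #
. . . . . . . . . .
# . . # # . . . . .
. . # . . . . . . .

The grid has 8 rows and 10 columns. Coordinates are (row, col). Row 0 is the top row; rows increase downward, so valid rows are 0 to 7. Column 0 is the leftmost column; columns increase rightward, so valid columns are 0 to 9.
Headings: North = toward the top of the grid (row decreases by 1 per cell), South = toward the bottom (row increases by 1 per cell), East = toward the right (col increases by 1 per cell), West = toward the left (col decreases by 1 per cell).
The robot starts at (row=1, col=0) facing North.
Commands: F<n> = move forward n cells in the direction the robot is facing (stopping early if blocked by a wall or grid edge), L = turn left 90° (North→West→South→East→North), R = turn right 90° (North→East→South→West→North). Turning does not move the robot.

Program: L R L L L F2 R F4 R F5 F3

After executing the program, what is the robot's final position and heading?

Start: (row=1, col=0), facing North
  L: turn left, now facing West
  R: turn right, now facing North
  L: turn left, now facing West
  L: turn left, now facing South
  L: turn left, now facing East
  F2: move forward 1/2 (blocked), now at (row=1, col=1)
  R: turn right, now facing South
  F4: move forward 4, now at (row=5, col=1)
  R: turn right, now facing West
  F5: move forward 1/5 (blocked), now at (row=5, col=0)
  F3: move forward 0/3 (blocked), now at (row=5, col=0)
Final: (row=5, col=0), facing West

Answer: Final position: (row=5, col=0), facing West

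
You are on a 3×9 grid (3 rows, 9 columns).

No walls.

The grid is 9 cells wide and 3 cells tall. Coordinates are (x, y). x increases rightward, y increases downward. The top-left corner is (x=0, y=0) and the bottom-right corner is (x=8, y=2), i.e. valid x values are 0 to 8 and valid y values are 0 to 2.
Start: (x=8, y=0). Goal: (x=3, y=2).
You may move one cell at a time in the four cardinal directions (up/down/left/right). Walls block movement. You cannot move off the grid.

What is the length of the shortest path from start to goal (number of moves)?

Answer: Shortest path length: 7

Derivation:
BFS from (x=8, y=0) until reaching (x=3, y=2):
  Distance 0: (x=8, y=0)
  Distance 1: (x=7, y=0), (x=8, y=1)
  Distance 2: (x=6, y=0), (x=7, y=1), (x=8, y=2)
  Distance 3: (x=5, y=0), (x=6, y=1), (x=7, y=2)
  Distance 4: (x=4, y=0), (x=5, y=1), (x=6, y=2)
  Distance 5: (x=3, y=0), (x=4, y=1), (x=5, y=2)
  Distance 6: (x=2, y=0), (x=3, y=1), (x=4, y=2)
  Distance 7: (x=1, y=0), (x=2, y=1), (x=3, y=2)  <- goal reached here
One shortest path (7 moves): (x=8, y=0) -> (x=7, y=0) -> (x=6, y=0) -> (x=5, y=0) -> (x=4, y=0) -> (x=3, y=0) -> (x=3, y=1) -> (x=3, y=2)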